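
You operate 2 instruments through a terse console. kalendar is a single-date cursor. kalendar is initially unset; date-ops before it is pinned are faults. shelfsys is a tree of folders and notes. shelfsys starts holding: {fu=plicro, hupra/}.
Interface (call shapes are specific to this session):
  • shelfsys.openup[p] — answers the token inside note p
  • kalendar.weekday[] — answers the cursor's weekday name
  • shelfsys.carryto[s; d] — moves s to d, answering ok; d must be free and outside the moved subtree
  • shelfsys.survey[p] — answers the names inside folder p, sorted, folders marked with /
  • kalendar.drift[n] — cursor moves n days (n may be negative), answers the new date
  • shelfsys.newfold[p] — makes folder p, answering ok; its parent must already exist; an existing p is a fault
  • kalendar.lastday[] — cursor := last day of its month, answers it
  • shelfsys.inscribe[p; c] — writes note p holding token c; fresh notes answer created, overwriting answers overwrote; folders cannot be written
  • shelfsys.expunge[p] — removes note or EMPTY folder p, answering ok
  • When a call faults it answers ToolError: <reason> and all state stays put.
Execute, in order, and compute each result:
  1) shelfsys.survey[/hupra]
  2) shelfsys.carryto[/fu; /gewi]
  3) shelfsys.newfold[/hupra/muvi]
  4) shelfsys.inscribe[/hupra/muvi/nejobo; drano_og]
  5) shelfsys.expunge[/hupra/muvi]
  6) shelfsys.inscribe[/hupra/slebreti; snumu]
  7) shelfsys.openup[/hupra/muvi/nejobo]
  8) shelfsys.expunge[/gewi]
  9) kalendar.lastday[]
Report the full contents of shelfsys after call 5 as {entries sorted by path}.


I invoke survey(p='/hupra'), giving [].
Then carryto(s='/fu', d='/gewi'): ok.
Now I run newfold(p='/hupra/muvi'), which returns ok.
Using inscribe(p='/hupra/muvi/nejobo', c='drano_og'), and see created.
Next I call expunge(p='/hupra/muvi'), and see ToolError: not empty.
Using inscribe(p='/hupra/slebreti', c='snumu'), which returns created.
Using openup(p='/hupra/muvi/nejobo'), which returns drano_og.
I invoke expunge(p='/gewi'), yielding ok.
I try lastday, → ToolError: no date set.

Answer: {gewi=plicro, hupra/, hupra/muvi/, hupra/muvi/nejobo=drano_og}


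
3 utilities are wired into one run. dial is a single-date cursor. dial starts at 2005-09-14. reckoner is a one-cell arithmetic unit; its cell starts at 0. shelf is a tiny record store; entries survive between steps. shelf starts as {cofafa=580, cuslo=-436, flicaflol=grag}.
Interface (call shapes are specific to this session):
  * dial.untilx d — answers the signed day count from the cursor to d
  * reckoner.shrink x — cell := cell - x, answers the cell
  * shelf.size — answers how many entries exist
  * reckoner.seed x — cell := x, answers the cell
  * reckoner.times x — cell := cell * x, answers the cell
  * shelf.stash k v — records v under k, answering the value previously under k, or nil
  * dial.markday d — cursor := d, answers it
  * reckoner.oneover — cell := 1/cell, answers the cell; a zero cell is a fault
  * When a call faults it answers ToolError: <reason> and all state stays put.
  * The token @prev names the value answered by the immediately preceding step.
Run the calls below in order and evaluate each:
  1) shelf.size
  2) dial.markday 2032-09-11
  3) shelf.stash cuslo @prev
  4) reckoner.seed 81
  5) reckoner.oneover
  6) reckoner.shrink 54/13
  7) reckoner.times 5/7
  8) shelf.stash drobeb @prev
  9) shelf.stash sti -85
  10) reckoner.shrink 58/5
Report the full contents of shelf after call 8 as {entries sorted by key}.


·→ shelf.size()
·← 3
·→ dial.markday(d=2032-09-11)
·← 2032-09-11
·→ shelf.stash(k=cuslo, v=@prev)
·← -436
·→ reckoner.seed(x=81)
·← 81
·→ reckoner.oneover()
·← 1/81
·→ reckoner.shrink(x=54/13)
·← -4361/1053
·→ reckoner.times(x=5/7)
·← -3115/1053
·→ shelf.stash(k=drobeb, v=@prev)
·← nil
·→ shelf.stash(k=sti, v=-85)
·← nil
·→ reckoner.shrink(x=58/5)
·← -76649/5265

Answer: {cofafa=580, cuslo=2032-09-11, drobeb=-3115/1053, flicaflol=grag}


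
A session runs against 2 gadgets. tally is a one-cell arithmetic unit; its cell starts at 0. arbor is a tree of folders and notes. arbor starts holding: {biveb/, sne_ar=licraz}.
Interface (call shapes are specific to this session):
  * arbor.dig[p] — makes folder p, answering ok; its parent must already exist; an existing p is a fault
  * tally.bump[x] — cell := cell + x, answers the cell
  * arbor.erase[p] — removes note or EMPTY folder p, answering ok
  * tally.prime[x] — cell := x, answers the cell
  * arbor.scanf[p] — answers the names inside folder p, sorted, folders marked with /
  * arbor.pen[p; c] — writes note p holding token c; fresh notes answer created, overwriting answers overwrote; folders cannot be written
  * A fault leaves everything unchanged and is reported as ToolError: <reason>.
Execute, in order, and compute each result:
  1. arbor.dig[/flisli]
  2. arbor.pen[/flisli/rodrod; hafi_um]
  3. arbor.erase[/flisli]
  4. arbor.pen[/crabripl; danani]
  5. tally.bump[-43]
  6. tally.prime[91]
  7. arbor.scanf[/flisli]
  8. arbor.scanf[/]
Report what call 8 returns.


I call dig with /flisli, and get ok.
I use pen with /flisli/rodrod, hafi_um, giving created.
Next I call erase with /flisli, which returns ToolError: not empty.
Invoking pen with /crabripl, danani: created.
I try bump with -43, giving -43.
Invoking prime with 91, giving 91.
Then scanf with /flisli, giving [rodrod].
I invoke scanf with /, → [biveb/, crabripl, flisli/, sne_ar].

Answer: [biveb/, crabripl, flisli/, sne_ar]


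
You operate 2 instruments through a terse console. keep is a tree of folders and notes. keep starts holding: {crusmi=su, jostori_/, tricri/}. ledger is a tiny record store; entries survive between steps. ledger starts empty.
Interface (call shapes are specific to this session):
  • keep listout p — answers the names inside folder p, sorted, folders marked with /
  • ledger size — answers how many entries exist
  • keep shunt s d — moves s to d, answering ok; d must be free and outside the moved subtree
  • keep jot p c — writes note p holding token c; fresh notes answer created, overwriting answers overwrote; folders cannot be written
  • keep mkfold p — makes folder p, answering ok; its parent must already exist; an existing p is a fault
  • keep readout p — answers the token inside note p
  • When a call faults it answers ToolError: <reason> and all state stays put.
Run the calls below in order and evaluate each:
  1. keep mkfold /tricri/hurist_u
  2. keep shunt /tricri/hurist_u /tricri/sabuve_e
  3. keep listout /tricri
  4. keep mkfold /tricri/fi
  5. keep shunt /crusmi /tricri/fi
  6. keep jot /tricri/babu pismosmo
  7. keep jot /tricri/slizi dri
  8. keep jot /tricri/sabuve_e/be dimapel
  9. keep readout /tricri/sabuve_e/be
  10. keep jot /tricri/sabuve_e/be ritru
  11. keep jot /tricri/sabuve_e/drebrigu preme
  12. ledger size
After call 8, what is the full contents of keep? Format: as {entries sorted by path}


// keep mkfold(p→/tricri/hurist_u) == ok
// keep shunt(s→/tricri/hurist_u, d→/tricri/sabuve_e) == ok
// keep listout(p→/tricri) == [sabuve_e/]
// keep mkfold(p→/tricri/fi) == ok
// keep shunt(s→/crusmi, d→/tricri/fi) == ToolError: exists
// keep jot(p→/tricri/babu, c→pismosmo) == created
// keep jot(p→/tricri/slizi, c→dri) == created
// keep jot(p→/tricri/sabuve_e/be, c→dimapel) == created
// keep readout(p→/tricri/sabuve_e/be) == dimapel
// keep jot(p→/tricri/sabuve_e/be, c→ritru) == overwrote
// keep jot(p→/tricri/sabuve_e/drebrigu, c→preme) == created
// ledger size() == 0

Answer: {crusmi=su, jostori_/, tricri/, tricri/babu=pismosmo, tricri/fi/, tricri/sabuve_e/, tricri/sabuve_e/be=dimapel, tricri/slizi=dri}


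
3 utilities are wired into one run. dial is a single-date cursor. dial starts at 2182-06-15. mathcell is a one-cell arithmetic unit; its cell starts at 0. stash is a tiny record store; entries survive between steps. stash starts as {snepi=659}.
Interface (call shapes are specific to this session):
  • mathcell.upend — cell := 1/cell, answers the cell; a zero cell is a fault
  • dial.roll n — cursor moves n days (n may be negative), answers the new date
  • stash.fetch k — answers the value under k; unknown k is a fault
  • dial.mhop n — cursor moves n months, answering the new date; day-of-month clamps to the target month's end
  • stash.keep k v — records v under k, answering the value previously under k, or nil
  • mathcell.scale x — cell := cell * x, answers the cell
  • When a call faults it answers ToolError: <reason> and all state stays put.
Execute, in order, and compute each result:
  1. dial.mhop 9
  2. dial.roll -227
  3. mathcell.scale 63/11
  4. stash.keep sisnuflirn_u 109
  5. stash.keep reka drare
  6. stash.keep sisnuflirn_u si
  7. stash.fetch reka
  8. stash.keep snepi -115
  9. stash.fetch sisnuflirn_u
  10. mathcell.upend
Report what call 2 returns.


Answer: 2182-07-31

Derivation:
-> mhop(n=9)
<- 2183-03-15
-> roll(n=-227)
<- 2182-07-31
-> scale(x=63/11)
<- 0
-> keep(k=sisnuflirn_u, v=109)
<- nil
-> keep(k=reka, v=drare)
<- nil
-> keep(k=sisnuflirn_u, v=si)
<- 109
-> fetch(k=reka)
<- drare
-> keep(k=snepi, v=-115)
<- 659
-> fetch(k=sisnuflirn_u)
<- si
-> upend()
<- ToolError: reciprocal of zero


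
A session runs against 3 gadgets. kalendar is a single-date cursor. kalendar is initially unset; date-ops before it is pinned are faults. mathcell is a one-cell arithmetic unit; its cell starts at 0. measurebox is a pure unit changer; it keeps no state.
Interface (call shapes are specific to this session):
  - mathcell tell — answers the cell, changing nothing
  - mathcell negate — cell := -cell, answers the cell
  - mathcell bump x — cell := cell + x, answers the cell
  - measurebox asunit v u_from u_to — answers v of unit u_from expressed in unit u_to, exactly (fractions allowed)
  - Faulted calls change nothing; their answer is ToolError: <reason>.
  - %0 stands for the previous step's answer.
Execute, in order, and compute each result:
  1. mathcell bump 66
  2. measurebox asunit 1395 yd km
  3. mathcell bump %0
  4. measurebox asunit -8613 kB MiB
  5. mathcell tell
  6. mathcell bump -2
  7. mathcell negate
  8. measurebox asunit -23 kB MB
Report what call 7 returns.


>> mathcell bump(x=66)
<< 66
>> measurebox asunit(v=1395, u_from=yd, u_to=km)
<< 318897/250000
>> mathcell bump(x=%0)
<< 16818897/250000
>> measurebox asunit(v=-8613, u_from=kB, u_to=MiB)
<< -1076625/131072
>> mathcell tell()
<< 16818897/250000
>> mathcell bump(x=-2)
<< 16318897/250000
>> mathcell negate()
<< -16318897/250000
>> measurebox asunit(v=-23, u_from=kB, u_to=MB)
<< -23/1000

Answer: -16318897/250000


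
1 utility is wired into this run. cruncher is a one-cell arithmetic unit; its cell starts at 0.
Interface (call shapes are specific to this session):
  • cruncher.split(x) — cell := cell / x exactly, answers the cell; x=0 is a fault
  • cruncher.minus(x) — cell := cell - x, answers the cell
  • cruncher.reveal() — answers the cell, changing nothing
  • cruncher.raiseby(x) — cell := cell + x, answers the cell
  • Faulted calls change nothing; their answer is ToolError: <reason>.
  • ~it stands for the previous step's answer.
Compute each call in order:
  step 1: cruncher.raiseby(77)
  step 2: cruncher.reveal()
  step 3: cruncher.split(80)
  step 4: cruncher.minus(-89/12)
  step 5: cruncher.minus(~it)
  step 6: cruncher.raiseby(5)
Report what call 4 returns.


-- cruncher.raiseby(x→77) : 77
-- cruncher.reveal() : 77
-- cruncher.split(x→80) : 77/80
-- cruncher.minus(x→-89/12) : 2011/240
-- cruncher.minus(x→~it) : 0
-- cruncher.raiseby(x→5) : 5

Answer: 2011/240


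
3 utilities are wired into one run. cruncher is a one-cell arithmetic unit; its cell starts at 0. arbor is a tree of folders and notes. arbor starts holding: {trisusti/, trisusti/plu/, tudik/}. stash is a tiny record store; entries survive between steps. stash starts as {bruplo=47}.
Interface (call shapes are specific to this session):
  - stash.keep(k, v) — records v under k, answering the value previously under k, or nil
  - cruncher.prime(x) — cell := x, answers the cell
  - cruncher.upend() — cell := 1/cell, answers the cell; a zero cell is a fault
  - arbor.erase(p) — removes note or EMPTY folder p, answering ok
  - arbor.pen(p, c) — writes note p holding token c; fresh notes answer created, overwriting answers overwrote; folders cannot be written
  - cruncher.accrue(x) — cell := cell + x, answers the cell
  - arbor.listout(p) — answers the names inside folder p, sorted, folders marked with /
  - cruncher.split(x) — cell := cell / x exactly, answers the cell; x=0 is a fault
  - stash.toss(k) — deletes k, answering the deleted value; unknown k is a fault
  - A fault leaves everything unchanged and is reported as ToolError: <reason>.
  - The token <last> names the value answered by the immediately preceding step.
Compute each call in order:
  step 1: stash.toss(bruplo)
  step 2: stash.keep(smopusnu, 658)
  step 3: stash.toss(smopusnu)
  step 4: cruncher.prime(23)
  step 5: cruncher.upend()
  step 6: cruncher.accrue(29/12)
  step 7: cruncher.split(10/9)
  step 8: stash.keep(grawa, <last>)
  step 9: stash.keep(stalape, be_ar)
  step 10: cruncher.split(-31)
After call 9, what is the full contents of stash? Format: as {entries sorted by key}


~$ stash.toss k='bruplo'
:: 47
~$ stash.keep k='smopusnu' v='658'
:: nil
~$ stash.toss k='smopusnu'
:: 658
~$ cruncher.prime x='23'
:: 23
~$ cruncher.upend
:: 1/23
~$ cruncher.accrue x='29/12'
:: 679/276
~$ cruncher.split x='10/9'
:: 2037/920
~$ stash.keep k='grawa' v='<last>'
:: nil
~$ stash.keep k='stalape' v='be_ar'
:: nil
~$ cruncher.split x='-31'
:: -2037/28520

Answer: {grawa=2037/920, stalape=be_ar}


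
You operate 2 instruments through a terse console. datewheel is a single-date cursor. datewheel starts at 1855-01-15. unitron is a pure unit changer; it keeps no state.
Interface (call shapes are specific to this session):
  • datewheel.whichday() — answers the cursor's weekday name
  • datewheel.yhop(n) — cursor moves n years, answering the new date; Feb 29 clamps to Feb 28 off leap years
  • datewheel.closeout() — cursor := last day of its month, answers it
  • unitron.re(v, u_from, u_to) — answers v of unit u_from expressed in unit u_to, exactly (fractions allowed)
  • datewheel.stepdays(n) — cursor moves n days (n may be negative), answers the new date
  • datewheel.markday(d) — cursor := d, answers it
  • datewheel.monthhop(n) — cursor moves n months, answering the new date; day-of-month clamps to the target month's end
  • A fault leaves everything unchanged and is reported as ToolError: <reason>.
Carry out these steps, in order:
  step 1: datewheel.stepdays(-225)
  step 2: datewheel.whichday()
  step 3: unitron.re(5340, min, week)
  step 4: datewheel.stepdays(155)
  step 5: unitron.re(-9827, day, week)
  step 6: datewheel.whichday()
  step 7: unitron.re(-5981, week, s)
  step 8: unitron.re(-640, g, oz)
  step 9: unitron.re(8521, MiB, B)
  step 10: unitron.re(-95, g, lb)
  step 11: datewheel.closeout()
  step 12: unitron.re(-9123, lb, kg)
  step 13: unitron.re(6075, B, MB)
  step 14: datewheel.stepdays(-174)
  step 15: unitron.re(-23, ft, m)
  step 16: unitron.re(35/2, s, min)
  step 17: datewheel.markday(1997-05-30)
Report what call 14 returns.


Answer: 1854-06-09

Derivation:
>>> datewheel.stepdays n='-225'
[out] 1854-06-04
>>> datewheel.whichday
[out] Sunday
>>> unitron.re v='5340' u_from='min' u_to='week'
[out] 89/168
>>> datewheel.stepdays n='155'
[out] 1854-11-06
>>> unitron.re v='-9827' u_from='day' u_to='week'
[out] -9827/7
>>> datewheel.whichday
[out] Monday
>>> unitron.re v='-5981' u_from='week' u_to='s'
[out] -3617308800
>>> unitron.re v='-640' u_from='g' u_to='oz'
[out] -1024000000/45359237
>>> unitron.re v='8521' u_from='MiB' u_to='B'
[out] 8934916096
>>> unitron.re v='-95' u_from='g' u_to='lb'
[out] -9500000/45359237
>>> datewheel.closeout
[out] 1854-11-30
>>> unitron.re v='-9123' u_from='lb' u_to='kg'
[out] -413812319151/100000000
>>> unitron.re v='6075' u_from='B' u_to='MB'
[out] 243/40000
>>> datewheel.stepdays n='-174'
[out] 1854-06-09
>>> unitron.re v='-23' u_from='ft' u_to='m'
[out] -8763/1250
>>> unitron.re v='35/2' u_from='s' u_to='min'
[out] 7/24
>>> datewheel.markday d='1997-05-30'
[out] 1997-05-30


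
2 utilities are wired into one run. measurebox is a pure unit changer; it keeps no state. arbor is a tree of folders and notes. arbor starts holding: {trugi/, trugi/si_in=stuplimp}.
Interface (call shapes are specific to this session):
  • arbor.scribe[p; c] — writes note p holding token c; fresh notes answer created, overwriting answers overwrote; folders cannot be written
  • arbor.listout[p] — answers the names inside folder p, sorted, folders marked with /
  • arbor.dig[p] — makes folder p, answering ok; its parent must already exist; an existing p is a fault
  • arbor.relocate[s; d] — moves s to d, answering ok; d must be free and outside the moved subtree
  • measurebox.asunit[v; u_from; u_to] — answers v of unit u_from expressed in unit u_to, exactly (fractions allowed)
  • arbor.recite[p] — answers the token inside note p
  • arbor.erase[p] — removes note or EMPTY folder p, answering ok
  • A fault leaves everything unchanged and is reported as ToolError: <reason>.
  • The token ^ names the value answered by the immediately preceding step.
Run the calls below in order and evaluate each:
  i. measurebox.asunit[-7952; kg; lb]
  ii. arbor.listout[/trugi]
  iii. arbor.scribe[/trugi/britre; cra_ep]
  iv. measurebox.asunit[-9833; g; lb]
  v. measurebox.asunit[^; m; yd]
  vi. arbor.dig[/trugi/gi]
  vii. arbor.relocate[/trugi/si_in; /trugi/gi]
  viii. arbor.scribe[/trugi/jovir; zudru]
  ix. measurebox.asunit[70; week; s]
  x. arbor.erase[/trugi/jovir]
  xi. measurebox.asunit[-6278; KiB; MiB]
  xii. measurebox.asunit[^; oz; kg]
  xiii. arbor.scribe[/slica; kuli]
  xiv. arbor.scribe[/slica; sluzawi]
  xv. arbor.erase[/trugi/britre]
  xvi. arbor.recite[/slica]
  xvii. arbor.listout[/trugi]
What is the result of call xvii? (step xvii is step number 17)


Answer: [gi/, si_in]

Derivation:
CALL measurebox.asunit[-7952; kg; lb]
RET  -113600000000/6479891
CALL arbor.listout[/trugi]
RET  [si_in]
CALL arbor.scribe[/trugi/britre; cra_ep]
RET  created
CALL measurebox.asunit[-9833; g; lb]
RET  -983300000/45359237
CALL measurebox.asunit[^; m; yd]
RET  -1229125000000/51845607891
CALL arbor.dig[/trugi/gi]
RET  ok
CALL arbor.relocate[/trugi/si_in; /trugi/gi]
RET  ToolError: exists
CALL arbor.scribe[/trugi/jovir; zudru]
RET  created
CALL measurebox.asunit[70; week; s]
RET  42336000
CALL arbor.erase[/trugi/jovir]
RET  ok
CALL measurebox.asunit[-6278; KiB; MiB]
RET  -3139/512
CALL measurebox.asunit[^; oz; kg]
RET  -142382644943/819200000000
CALL arbor.scribe[/slica; kuli]
RET  created
CALL arbor.scribe[/slica; sluzawi]
RET  overwrote
CALL arbor.erase[/trugi/britre]
RET  ok
CALL arbor.recite[/slica]
RET  sluzawi
CALL arbor.listout[/trugi]
RET  [gi/, si_in]


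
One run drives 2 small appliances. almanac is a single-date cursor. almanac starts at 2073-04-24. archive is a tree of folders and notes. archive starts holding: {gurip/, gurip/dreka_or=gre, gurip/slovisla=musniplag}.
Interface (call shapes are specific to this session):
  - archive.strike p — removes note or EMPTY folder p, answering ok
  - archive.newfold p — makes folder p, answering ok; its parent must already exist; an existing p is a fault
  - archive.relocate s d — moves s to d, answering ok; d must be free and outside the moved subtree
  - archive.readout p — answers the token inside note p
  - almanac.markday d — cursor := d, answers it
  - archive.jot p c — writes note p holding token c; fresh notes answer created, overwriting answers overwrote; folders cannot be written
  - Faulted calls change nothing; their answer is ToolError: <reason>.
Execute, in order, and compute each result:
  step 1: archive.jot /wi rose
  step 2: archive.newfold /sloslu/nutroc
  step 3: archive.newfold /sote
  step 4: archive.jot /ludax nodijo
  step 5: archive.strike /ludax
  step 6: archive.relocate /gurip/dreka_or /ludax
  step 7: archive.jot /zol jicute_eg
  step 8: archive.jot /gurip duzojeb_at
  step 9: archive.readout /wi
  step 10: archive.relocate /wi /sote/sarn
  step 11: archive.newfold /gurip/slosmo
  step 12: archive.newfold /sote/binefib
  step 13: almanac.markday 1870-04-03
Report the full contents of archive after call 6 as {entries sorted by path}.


> jot /wi rose
[out] created
> newfold /sloslu/nutroc
[out] ToolError: no parent
> newfold /sote
[out] ok
> jot /ludax nodijo
[out] created
> strike /ludax
[out] ok
> relocate /gurip/dreka_or /ludax
[out] ok
> jot /zol jicute_eg
[out] created
> jot /gurip duzojeb_at
[out] ToolError: is a directory
> readout /wi
[out] rose
> relocate /wi /sote/sarn
[out] ok
> newfold /gurip/slosmo
[out] ok
> newfold /sote/binefib
[out] ok
> markday 1870-04-03
[out] 1870-04-03

Answer: {gurip/, gurip/slovisla=musniplag, ludax=gre, sote/, wi=rose}


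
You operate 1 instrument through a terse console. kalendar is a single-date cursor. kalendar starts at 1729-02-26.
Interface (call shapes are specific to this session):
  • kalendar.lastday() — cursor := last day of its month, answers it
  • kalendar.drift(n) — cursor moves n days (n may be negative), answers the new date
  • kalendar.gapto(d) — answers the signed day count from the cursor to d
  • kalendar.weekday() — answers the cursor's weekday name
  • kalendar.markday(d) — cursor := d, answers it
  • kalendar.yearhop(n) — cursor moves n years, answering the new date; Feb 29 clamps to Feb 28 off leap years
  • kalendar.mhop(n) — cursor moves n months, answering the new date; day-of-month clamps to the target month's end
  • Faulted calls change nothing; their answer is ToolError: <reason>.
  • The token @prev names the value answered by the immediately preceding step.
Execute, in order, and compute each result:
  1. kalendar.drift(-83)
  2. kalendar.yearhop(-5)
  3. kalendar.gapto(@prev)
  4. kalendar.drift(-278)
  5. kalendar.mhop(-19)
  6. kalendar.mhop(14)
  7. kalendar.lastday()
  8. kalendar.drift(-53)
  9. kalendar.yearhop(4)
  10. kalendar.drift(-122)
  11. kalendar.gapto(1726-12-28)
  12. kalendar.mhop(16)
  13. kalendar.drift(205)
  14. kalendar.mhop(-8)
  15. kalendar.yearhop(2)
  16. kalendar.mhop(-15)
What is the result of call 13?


Answer: 1728-04-01

Derivation:
! 1. drift(n=-83) ~> 1728-12-05
! 2. yearhop(n=-5) ~> 1723-12-05
! 3. gapto(d=@prev) ~> 0
! 4. drift(n=-278) ~> 1723-03-02
! 5. mhop(n=-19) ~> 1721-08-02
! 6. mhop(n=14) ~> 1722-10-02
! 7. lastday() ~> 1722-10-31
! 8. drift(n=-53) ~> 1722-09-08
! 9. yearhop(n=4) ~> 1726-09-08
! 10. drift(n=-122) ~> 1726-05-09
! 11. gapto(d=1726-12-28) ~> 233
! 12. mhop(n=16) ~> 1727-09-09
! 13. drift(n=205) ~> 1728-04-01
! 14. mhop(n=-8) ~> 1727-08-01
! 15. yearhop(n=2) ~> 1729-08-01
! 16. mhop(n=-15) ~> 1728-05-01


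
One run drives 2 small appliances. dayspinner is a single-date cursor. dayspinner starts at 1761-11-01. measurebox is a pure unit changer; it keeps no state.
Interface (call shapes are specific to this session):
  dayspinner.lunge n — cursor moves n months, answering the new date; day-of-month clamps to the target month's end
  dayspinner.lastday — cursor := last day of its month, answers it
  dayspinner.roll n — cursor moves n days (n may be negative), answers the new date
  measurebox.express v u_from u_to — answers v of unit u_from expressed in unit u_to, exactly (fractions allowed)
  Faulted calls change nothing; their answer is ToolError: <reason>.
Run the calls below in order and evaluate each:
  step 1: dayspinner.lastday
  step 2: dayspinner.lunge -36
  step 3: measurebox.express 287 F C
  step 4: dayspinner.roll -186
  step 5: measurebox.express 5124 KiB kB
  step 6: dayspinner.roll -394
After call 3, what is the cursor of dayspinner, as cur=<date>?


Answer: cur=1758-11-30

Derivation:
Step: dayspinner.lastday[]
Result: 1761-11-30
Step: dayspinner.lunge[-36]
Result: 1758-11-30
Step: measurebox.express[287; F; C]
Result: 425/3
Step: dayspinner.roll[-186]
Result: 1758-05-28
Step: measurebox.express[5124; KiB; kB]
Result: 655872/125
Step: dayspinner.roll[-394]
Result: 1757-04-29


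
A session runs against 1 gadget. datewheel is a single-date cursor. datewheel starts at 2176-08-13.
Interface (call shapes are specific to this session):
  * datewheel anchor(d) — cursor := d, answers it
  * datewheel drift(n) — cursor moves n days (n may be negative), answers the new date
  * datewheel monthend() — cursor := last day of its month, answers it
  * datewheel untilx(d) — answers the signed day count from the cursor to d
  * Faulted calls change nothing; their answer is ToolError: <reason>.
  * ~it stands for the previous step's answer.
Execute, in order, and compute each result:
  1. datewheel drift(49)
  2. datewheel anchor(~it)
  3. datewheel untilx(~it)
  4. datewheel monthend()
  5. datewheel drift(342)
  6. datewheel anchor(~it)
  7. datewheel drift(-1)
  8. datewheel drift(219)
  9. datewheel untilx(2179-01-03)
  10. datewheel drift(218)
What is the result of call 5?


-> datewheel drift(n=49)
<- 2176-10-01
-> datewheel anchor(d=~it)
<- 2176-10-01
-> datewheel untilx(d=~it)
<- 0
-> datewheel monthend()
<- 2176-10-31
-> datewheel drift(n=342)
<- 2177-10-08
-> datewheel anchor(d=~it)
<- 2177-10-08
-> datewheel drift(n=-1)
<- 2177-10-07
-> datewheel drift(n=219)
<- 2178-05-14
-> datewheel untilx(d=2179-01-03)
<- 234
-> datewheel drift(n=218)
<- 2178-12-18

Answer: 2177-10-08


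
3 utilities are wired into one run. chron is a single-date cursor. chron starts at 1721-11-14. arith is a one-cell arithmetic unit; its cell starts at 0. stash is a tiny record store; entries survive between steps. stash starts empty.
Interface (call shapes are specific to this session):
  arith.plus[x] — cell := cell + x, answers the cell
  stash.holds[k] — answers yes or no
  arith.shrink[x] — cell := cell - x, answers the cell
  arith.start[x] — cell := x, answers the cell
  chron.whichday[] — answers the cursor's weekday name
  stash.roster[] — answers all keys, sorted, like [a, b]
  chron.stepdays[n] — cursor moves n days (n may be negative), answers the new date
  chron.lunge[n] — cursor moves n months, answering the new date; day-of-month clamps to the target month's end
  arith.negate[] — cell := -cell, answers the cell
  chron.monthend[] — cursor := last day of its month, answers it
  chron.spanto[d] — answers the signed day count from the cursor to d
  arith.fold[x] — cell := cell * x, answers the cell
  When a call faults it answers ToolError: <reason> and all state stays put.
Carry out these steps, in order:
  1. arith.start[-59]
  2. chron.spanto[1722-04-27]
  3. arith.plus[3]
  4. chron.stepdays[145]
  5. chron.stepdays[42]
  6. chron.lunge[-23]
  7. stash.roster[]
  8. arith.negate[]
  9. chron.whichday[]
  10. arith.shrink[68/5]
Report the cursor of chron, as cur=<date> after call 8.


Answer: cur=1720-06-20

Derivation:
>> arith.start(x→-59)
<< -59
>> chron.spanto(d→1722-04-27)
<< 164
>> arith.plus(x→3)
<< -56
>> chron.stepdays(n→145)
<< 1722-04-08
>> chron.stepdays(n→42)
<< 1722-05-20
>> chron.lunge(n→-23)
<< 1720-06-20
>> stash.roster()
<< []
>> arith.negate()
<< 56
>> chron.whichday()
<< Thursday
>> arith.shrink(x→68/5)
<< 212/5


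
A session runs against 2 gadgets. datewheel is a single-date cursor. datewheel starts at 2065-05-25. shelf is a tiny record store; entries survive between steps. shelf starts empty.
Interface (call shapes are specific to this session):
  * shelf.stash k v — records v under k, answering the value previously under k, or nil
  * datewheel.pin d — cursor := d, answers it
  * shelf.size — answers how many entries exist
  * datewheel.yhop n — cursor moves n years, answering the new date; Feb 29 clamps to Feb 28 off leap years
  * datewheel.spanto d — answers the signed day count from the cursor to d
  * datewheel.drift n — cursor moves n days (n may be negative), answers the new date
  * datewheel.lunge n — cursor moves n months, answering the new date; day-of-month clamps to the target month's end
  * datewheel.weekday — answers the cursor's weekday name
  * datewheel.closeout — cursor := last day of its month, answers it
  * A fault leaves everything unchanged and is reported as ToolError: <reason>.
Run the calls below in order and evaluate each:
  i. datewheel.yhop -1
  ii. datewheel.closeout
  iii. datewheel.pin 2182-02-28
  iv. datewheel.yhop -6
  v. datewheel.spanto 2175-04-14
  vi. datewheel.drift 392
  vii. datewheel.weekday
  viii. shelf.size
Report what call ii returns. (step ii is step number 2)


$ datewheel.yhop n=-1
  2064-05-25
$ datewheel.closeout
  2064-05-31
$ datewheel.pin d=2182-02-28
  2182-02-28
$ datewheel.yhop n=-6
  2176-02-28
$ datewheel.spanto d=2175-04-14
  -320
$ datewheel.drift n=392
  2177-03-26
$ datewheel.weekday
  Wednesday
$ shelf.size
  0

Answer: 2064-05-31


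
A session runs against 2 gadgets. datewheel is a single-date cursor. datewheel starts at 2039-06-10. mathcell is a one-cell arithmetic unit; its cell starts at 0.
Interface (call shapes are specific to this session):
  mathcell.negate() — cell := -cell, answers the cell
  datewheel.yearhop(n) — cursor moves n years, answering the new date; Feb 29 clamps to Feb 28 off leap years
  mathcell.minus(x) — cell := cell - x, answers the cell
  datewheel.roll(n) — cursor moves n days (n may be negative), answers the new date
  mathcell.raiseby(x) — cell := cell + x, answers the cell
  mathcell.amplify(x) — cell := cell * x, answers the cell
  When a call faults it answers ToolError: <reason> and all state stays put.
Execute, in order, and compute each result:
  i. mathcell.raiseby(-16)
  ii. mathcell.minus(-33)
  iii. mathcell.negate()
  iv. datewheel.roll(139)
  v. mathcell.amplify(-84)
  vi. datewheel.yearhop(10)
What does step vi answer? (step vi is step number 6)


Answer: 2049-10-27

Derivation:
>> mathcell.raiseby(x=-16)
<< -16
>> mathcell.minus(x=-33)
<< 17
>> mathcell.negate()
<< -17
>> datewheel.roll(n=139)
<< 2039-10-27
>> mathcell.amplify(x=-84)
<< 1428
>> datewheel.yearhop(n=10)
<< 2049-10-27


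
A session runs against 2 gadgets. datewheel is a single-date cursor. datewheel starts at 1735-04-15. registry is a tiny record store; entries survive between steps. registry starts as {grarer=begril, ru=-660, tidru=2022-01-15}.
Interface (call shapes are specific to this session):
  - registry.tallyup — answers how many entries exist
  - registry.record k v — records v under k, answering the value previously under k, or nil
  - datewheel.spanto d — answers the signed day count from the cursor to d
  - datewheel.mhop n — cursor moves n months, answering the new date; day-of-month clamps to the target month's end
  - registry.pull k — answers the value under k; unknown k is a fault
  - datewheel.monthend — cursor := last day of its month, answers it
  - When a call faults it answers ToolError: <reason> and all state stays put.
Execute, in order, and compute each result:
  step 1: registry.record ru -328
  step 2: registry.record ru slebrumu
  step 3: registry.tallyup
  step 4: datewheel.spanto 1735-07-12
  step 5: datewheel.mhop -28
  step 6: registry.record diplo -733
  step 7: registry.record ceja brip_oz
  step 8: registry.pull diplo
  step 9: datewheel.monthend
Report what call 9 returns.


Answer: 1732-12-31

Derivation:
% registry.record k='ru' v='-328'
  -660
% registry.record k='ru' v='slebrumu'
  -328
% registry.tallyup
  3
% datewheel.spanto d='1735-07-12'
  88
% datewheel.mhop n='-28'
  1732-12-15
% registry.record k='diplo' v='-733'
  nil
% registry.record k='ceja' v='brip_oz'
  nil
% registry.pull k='diplo'
  -733
% datewheel.monthend
  1732-12-31


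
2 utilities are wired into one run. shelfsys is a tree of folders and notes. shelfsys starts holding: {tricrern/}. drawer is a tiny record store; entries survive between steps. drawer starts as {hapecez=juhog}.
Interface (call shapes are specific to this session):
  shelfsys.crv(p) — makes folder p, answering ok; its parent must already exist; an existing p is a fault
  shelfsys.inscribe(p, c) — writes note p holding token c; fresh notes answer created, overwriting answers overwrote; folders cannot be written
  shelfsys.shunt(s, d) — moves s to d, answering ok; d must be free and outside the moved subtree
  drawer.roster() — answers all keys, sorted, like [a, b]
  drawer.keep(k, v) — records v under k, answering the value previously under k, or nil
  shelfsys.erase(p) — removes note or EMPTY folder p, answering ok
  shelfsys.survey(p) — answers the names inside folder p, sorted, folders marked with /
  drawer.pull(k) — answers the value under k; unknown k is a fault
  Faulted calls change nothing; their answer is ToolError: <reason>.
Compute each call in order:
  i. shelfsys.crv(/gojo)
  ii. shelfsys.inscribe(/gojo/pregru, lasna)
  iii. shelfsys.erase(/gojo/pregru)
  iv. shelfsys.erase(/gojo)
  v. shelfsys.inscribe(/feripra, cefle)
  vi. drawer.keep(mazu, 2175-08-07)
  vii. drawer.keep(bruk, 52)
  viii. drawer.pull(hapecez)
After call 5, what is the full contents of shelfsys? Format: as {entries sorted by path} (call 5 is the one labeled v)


Answer: {feripra=cefle, tricrern/}

Derivation:
// shelfsys.crv(p→/gojo) ~> ok
// shelfsys.inscribe(p→/gojo/pregru, c→lasna) ~> created
// shelfsys.erase(p→/gojo/pregru) ~> ok
// shelfsys.erase(p→/gojo) ~> ok
// shelfsys.inscribe(p→/feripra, c→cefle) ~> created
// drawer.keep(k→mazu, v→2175-08-07) ~> nil
// drawer.keep(k→bruk, v→52) ~> nil
// drawer.pull(k→hapecez) ~> juhog


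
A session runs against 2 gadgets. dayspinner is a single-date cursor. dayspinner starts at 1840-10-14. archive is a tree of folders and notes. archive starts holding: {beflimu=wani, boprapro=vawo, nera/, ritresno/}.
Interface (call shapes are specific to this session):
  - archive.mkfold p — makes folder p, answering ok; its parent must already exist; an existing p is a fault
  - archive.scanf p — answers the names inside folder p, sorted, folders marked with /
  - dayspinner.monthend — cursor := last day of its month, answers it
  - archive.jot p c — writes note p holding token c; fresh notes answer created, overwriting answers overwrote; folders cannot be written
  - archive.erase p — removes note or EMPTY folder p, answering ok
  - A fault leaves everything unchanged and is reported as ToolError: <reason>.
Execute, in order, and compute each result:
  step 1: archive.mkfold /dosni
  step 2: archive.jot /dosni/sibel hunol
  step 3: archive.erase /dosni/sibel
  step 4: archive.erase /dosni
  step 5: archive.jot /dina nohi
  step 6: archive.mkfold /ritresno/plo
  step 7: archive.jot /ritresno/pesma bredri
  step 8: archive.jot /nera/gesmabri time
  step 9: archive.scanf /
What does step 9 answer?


Answer: [beflimu, boprapro, dina, nera/, ritresno/]

Derivation:
! archive.mkfold(p→/dosni) == ok
! archive.jot(p→/dosni/sibel, c→hunol) == created
! archive.erase(p→/dosni/sibel) == ok
! archive.erase(p→/dosni) == ok
! archive.jot(p→/dina, c→nohi) == created
! archive.mkfold(p→/ritresno/plo) == ok
! archive.jot(p→/ritresno/pesma, c→bredri) == created
! archive.jot(p→/nera/gesmabri, c→time) == created
! archive.scanf(p→/) == [beflimu, boprapro, dina, nera/, ritresno/]


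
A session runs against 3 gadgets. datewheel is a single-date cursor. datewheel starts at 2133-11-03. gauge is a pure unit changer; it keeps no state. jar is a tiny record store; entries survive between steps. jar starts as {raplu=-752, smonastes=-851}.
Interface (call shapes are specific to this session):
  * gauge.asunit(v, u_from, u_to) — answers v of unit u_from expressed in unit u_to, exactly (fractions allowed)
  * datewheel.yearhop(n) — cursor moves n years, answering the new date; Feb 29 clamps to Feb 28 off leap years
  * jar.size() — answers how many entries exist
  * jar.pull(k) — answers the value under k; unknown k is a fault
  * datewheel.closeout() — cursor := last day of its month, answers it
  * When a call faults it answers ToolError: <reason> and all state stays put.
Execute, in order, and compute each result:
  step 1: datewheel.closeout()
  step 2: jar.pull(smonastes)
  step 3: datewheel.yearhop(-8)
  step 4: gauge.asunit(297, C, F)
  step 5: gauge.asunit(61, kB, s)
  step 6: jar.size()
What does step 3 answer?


→ datewheel.closeout()
← 2133-11-30
→ jar.pull(k=smonastes)
← -851
→ datewheel.yearhop(n=-8)
← 2125-11-30
→ gauge.asunit(v=297, u_from=C, u_to=F)
← 2833/5
→ gauge.asunit(v=61, u_from=kB, u_to=s)
← ToolError: incompatible units
→ jar.size()
← 2

Answer: 2125-11-30


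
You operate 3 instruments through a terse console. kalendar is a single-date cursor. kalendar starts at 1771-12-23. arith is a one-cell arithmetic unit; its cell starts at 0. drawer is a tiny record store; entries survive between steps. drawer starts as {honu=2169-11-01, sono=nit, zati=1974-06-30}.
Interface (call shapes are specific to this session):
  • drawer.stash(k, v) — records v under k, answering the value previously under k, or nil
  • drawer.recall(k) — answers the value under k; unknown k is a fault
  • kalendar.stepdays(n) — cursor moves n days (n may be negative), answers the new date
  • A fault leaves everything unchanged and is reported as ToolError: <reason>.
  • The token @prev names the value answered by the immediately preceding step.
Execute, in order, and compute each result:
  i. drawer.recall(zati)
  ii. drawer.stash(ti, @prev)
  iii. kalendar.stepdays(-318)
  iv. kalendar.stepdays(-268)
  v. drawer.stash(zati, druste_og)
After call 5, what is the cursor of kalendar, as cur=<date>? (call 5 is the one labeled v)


# drawer.recall(k='zati') ~> 1974-06-30
# drawer.stash(k='ti', v='@prev') ~> nil
# kalendar.stepdays(n='-318') ~> 1771-02-08
# kalendar.stepdays(n='-268') ~> 1770-05-16
# drawer.stash(k='zati', v='druste_og') ~> 1974-06-30

Answer: cur=1770-05-16


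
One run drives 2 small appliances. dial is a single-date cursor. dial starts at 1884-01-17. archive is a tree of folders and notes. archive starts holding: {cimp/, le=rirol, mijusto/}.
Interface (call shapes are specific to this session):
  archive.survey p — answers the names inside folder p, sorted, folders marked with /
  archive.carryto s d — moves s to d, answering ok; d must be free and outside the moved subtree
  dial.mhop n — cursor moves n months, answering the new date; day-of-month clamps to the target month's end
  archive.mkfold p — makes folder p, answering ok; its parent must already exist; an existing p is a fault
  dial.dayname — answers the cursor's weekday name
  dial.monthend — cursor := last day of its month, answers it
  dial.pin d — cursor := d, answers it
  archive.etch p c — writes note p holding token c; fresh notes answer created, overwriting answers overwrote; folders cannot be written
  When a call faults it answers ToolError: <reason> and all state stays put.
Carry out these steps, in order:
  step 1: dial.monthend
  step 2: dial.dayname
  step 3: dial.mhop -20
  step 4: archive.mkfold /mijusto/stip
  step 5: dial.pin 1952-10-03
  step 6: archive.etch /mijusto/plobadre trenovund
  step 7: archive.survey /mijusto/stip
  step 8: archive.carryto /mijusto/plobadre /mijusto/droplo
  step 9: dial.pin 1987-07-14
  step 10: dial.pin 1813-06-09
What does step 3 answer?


! monthend() ~> 1884-01-31
! dayname() ~> Thursday
! mhop(n='-20') ~> 1882-05-31
! mkfold(p='/mijusto/stip') ~> ok
! pin(d='1952-10-03') ~> 1952-10-03
! etch(p='/mijusto/plobadre', c='trenovund') ~> created
! survey(p='/mijusto/stip') ~> []
! carryto(s='/mijusto/plobadre', d='/mijusto/droplo') ~> ok
! pin(d='1987-07-14') ~> 1987-07-14
! pin(d='1813-06-09') ~> 1813-06-09

Answer: 1882-05-31


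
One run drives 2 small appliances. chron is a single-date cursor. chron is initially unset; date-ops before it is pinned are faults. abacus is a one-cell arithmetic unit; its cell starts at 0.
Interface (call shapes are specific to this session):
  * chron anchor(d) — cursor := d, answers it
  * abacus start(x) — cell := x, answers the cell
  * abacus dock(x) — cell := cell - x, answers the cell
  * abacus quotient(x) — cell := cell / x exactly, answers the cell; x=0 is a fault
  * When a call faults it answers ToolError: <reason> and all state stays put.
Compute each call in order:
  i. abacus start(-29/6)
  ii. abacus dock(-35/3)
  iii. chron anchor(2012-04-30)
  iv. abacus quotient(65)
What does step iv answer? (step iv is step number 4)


→ abacus start(x='-29/6')
← -29/6
→ abacus dock(x='-35/3')
← 41/6
→ chron anchor(d='2012-04-30')
← 2012-04-30
→ abacus quotient(x='65')
← 41/390

Answer: 41/390
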